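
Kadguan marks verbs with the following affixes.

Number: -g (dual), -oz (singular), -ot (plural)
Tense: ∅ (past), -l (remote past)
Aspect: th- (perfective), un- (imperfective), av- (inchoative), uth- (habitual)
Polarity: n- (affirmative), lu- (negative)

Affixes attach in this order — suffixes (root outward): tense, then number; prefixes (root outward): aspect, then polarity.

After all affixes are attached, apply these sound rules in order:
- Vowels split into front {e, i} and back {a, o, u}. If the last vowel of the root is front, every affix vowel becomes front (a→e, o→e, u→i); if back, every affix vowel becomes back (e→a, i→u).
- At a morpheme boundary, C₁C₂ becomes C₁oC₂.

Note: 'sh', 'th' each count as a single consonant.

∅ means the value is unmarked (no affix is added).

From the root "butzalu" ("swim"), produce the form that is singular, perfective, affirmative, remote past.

Attach tense remote past -l → butzalul.
Attach number singular -oz → butzaluloz.
Attach aspect perfective th- → thbutzaluloz.
Attach polarity affirmative n- → nthbutzaluloz.
Vowel harmony: no change.
Apply epenthesis: nthbutzaluloz → nothobutzaluloz.

nothobutzaluloz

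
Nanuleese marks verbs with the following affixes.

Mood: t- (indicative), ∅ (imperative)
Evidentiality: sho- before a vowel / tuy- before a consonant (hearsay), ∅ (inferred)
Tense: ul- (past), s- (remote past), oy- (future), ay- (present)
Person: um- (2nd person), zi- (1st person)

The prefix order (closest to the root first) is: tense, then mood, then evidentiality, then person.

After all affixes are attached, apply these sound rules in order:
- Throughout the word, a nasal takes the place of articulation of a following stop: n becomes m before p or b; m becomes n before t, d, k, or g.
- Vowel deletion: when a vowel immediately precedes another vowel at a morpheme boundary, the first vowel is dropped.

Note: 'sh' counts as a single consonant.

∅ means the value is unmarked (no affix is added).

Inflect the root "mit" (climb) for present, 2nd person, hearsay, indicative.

Attach tense present ay- → aymit.
Attach mood indicative t- → taymit.
Attach evidentiality hearsay tuy- (before consonant 't') → tuytaymit.
Attach person 2nd person um- → umtuytaymit.
Apply nasal assimilation: umtuytaymit → untuytaymit.
Vowel deletion: no change.

untuytaymit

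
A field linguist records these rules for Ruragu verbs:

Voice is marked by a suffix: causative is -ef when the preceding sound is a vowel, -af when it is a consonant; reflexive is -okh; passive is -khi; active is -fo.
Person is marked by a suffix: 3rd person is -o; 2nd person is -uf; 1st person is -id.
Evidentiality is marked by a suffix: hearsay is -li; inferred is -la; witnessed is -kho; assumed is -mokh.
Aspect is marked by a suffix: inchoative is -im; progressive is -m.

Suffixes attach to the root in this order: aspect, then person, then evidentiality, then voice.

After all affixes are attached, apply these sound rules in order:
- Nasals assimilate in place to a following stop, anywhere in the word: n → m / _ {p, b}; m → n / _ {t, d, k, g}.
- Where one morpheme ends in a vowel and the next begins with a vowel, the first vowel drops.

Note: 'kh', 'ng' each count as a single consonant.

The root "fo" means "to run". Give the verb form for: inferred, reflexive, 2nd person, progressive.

fomuflokh

Attach aspect progressive -m → fom.
Attach person 2nd person -uf → fomuf.
Attach evidentiality inferred -la → fomufla.
Attach voice reflexive -okh → fomuflaokh.
Nasal assimilation: no change.
Apply vowel deletion: fomuflaokh → fomuflokh.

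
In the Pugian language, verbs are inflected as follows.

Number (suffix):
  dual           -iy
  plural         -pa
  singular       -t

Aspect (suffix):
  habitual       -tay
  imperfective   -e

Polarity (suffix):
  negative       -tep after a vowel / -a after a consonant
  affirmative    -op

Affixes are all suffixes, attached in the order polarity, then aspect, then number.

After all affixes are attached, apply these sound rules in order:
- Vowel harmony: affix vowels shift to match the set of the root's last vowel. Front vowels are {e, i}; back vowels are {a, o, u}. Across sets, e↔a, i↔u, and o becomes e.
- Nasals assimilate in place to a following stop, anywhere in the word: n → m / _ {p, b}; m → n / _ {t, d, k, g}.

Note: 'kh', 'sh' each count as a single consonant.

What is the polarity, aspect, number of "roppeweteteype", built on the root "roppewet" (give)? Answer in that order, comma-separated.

Segment: roppewet-a-tay-pa.
polarity: -tep/a → negative.
aspect: -tay → habitual.
number: -pa → plural.

negative, habitual, plural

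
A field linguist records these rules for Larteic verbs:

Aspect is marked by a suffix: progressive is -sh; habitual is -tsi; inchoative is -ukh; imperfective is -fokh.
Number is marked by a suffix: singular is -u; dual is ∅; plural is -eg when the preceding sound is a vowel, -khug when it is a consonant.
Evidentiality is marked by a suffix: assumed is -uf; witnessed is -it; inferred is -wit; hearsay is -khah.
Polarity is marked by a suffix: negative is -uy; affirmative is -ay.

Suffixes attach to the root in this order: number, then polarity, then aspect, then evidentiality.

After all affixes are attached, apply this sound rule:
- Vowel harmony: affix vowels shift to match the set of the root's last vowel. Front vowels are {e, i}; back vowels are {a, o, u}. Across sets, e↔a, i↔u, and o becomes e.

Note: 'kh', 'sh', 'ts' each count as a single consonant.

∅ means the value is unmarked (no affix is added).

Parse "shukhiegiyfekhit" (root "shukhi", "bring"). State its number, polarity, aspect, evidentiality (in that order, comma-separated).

plural, negative, imperfective, witnessed

Segment: shukhi-eg-uy-fokh-it.
number: -eg/khug → plural.
polarity: -uy → negative.
aspect: -fokh → imperfective.
evidentiality: -it → witnessed.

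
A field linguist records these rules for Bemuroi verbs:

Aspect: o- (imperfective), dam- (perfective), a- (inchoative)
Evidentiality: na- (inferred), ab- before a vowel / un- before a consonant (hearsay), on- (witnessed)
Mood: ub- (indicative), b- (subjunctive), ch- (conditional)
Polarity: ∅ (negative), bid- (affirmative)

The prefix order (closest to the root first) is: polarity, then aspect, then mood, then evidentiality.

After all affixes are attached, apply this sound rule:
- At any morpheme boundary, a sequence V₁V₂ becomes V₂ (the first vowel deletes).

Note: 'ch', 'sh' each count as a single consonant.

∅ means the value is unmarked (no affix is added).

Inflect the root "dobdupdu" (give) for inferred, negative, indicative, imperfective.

polarity = negative: zero marking, form stays dobdupdu.
Attach aspect imperfective o- → odobdupdu.
Attach mood indicative ub- → ubodobdupdu.
Attach evidentiality inferred na- → naubodobdupdu.
Apply vowel deletion: naubodobdupdu → nubodobdupdu.

nubodobdupdu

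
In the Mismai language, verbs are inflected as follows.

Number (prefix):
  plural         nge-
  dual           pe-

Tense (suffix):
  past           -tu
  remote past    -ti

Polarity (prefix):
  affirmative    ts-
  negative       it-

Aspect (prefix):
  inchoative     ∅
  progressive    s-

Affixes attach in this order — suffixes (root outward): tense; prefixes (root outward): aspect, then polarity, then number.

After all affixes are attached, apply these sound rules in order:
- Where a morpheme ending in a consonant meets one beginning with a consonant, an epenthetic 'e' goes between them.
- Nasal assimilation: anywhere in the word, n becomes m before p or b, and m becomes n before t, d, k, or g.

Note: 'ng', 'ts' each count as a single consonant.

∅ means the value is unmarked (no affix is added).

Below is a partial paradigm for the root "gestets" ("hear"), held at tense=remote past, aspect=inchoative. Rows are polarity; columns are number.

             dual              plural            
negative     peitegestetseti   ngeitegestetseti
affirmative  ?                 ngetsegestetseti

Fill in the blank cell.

petsegestetseti

Attach tense remote past -ti → gestetsti.
aspect = inchoative: zero marking, form stays gestetsti.
Attach polarity affirmative ts- → tsgestetsti.
Attach number dual pe- → petsgestetsti.
Apply epenthesis: petsgestetsti → petsegestetseti.
Nasal assimilation: no change.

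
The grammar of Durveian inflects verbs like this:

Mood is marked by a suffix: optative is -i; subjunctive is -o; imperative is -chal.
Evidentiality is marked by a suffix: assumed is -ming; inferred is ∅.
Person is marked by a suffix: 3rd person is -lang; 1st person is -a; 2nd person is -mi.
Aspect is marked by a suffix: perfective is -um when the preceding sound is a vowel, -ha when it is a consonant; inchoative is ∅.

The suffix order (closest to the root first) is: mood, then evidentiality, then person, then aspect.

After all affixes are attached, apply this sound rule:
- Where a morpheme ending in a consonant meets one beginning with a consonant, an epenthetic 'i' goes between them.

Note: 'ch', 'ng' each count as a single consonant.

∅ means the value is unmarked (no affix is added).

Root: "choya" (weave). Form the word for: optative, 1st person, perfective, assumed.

Attach mood optative -i → choyai.
Attach evidentiality assumed -ming → choyaiming.
Attach person 1st person -a → choyaiminga.
Attach aspect perfective -um (after vowel 'a') → choyaimingaum.
Epenthesis: no change.

choyaimingaum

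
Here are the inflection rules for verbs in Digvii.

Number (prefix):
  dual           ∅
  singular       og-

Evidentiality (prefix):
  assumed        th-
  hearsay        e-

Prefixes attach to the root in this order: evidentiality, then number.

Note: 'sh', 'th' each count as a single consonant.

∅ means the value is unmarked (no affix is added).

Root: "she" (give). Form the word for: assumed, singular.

Attach evidentiality assumed th- → thshe.
Attach number singular og- → ogthshe.

ogthshe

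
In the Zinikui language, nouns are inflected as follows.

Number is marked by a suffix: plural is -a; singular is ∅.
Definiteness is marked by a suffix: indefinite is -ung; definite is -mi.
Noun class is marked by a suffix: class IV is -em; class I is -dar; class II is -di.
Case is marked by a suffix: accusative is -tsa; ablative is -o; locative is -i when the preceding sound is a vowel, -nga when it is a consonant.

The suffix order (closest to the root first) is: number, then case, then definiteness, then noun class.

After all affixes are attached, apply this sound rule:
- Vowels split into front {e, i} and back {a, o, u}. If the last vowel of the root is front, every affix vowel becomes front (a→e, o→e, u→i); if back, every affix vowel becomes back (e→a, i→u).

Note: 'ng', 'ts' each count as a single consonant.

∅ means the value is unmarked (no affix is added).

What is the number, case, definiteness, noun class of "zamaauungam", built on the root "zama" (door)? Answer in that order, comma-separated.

plural, locative, indefinite, class IV

Segment: zama-a-i-ung-em.
number: -a → plural.
case: -i/nga → locative.
definiteness: -ung → indefinite.
noun class: -em → class IV.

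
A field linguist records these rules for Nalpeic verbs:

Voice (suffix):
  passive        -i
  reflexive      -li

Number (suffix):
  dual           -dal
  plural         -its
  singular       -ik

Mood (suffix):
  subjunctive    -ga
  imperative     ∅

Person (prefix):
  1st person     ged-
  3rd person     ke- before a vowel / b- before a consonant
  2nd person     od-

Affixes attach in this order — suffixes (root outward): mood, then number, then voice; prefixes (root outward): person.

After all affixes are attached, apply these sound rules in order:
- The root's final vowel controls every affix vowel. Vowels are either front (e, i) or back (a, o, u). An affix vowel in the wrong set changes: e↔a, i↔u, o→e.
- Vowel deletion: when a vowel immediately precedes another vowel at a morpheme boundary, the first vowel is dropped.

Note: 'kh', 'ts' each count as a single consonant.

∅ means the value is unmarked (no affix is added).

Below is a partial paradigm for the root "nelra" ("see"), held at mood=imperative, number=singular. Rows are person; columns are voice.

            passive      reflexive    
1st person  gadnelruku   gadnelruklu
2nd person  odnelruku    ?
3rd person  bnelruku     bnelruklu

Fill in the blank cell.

odnelruklu

mood = imperative: zero marking, form stays nelra.
Attach number singular -ik → nelraik.
Attach person 2nd person od- → odnelraik.
Attach voice reflexive -li → odnelraikli.
Apply vowel harmony: odnelraikli → odnelrauklu.
Apply vowel deletion: odnelrauklu → odnelruklu.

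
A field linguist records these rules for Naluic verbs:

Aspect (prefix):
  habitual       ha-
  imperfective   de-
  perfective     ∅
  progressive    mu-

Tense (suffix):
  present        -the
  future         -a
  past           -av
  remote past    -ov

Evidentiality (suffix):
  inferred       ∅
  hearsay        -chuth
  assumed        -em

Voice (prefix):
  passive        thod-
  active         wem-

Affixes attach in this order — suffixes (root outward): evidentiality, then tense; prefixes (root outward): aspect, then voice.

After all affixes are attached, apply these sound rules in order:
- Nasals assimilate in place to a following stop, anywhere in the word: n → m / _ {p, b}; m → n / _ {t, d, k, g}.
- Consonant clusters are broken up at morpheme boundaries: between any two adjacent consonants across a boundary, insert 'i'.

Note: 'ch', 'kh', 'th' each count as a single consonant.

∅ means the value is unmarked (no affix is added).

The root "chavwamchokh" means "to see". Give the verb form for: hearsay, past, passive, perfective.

Attach evidentiality hearsay -chuth → chavwamchokhchuth.
aspect = perfective: zero marking, form stays chavwamchokhchuth.
Attach tense past -av → chavwamchokhchuthav.
Attach voice passive thod- → thodchavwamchokhchuthav.
Nasal assimilation: no change.
Apply epenthesis: thodchavwamchokhchuthav → thodichavwamchokhichuthav.

thodichavwamchokhichuthav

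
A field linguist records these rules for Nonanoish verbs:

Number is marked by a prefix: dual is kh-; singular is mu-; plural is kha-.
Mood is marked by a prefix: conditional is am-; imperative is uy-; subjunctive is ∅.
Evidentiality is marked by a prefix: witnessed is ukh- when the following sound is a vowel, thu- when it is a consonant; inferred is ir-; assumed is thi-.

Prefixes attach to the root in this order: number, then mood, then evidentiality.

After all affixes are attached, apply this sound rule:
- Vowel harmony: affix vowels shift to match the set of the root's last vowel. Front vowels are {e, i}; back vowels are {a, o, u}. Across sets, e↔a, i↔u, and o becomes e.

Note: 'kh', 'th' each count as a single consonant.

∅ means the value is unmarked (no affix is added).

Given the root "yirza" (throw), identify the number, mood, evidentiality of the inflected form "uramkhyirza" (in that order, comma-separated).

dual, conditional, inferred

Segment: ir-am-kh-yirza.
number: kh- → dual.
mood: am- → conditional.
evidentiality: ir- → inferred.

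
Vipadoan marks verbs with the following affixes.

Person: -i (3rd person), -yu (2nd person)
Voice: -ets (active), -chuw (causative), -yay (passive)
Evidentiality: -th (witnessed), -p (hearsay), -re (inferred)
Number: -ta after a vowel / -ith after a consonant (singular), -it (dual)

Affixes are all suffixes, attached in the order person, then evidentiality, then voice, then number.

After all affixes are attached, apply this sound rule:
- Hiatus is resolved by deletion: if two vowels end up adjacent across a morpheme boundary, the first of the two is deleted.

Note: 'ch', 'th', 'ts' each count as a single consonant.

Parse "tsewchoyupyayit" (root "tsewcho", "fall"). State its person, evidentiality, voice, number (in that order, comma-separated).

2nd person, hearsay, passive, dual

Segment: tsewcho-yu-p-yay-it.
person: -yu → 2nd person.
evidentiality: -p → hearsay.
voice: -yay → passive.
number: -it → dual.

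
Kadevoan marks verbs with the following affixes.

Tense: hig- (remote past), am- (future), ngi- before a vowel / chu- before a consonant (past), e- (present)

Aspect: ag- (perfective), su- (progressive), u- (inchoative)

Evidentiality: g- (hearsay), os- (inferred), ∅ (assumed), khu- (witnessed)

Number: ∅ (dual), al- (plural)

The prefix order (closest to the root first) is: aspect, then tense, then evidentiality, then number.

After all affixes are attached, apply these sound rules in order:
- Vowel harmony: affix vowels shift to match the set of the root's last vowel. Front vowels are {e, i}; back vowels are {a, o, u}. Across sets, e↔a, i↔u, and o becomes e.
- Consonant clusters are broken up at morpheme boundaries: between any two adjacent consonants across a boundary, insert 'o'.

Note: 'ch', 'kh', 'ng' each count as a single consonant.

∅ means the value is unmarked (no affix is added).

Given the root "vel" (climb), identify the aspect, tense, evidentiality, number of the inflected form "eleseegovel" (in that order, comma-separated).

Segment: al-os-e-ag-vel.
aspect: ag- → perfective.
tense: e- → present.
evidentiality: os- → inferred.
number: al- → plural.

perfective, present, inferred, plural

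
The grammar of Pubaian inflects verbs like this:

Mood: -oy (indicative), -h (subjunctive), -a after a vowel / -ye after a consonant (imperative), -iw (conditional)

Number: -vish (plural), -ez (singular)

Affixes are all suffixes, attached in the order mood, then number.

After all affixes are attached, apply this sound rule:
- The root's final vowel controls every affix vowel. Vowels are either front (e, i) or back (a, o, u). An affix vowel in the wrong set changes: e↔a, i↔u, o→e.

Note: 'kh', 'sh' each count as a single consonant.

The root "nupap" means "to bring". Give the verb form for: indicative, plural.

nupapoyvush

Attach mood indicative -oy → nupapoy.
Attach number plural -vish → nupapoyvish.
Apply vowel harmony: nupapoyvish → nupapoyvush.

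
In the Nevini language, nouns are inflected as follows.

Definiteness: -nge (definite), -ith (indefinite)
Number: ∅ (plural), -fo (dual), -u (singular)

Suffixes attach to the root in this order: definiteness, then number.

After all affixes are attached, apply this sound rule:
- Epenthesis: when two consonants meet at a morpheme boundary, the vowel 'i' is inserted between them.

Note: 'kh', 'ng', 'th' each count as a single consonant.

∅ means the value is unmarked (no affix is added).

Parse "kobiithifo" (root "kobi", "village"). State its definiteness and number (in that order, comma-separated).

indefinite, dual

Segment: kobi-ith-fo.
definiteness: -ith → indefinite.
number: -fo → dual.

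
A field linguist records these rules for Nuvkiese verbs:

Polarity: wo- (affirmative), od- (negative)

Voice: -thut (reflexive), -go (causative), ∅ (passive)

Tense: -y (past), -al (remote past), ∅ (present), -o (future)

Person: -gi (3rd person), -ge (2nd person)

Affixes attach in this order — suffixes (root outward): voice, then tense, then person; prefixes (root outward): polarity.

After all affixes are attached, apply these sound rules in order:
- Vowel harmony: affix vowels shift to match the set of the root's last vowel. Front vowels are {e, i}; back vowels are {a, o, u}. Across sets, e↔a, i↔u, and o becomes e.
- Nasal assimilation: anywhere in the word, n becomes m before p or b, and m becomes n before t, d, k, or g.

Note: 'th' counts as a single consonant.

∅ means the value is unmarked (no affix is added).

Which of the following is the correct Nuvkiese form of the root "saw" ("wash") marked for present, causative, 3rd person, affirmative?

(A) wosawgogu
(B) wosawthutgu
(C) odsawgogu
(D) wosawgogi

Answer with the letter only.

A

Attach polarity affirmative wo- → wosaw.
Attach voice causative -go → wosawgo.
tense = present: zero marking, form stays wosawgo.
Attach person 3rd person -gi → wosawgogi.
Apply vowel harmony: wosawgogi → wosawgogu.
Nasal assimilation: no change.
So the correct form is wosawgogu, option (A).
(D) wosawgogi is wrong: it fails to apply the sound rule(s).
(C) odsawgogu is wrong: it uses negative instead of affirmative for polarity.
(B) wosawthutgu is wrong: it uses reflexive instead of causative for voice.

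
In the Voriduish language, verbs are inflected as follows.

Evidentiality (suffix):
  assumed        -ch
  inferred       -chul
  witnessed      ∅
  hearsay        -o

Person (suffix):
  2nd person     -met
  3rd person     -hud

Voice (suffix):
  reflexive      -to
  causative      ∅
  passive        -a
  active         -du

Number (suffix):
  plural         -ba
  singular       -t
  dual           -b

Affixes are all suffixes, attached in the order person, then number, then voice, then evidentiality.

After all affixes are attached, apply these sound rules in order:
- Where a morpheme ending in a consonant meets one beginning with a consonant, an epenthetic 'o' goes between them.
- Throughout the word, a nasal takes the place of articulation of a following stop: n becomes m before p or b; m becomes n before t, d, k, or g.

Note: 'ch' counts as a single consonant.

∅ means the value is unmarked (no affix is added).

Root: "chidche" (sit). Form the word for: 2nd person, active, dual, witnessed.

chidchemetobodu

Attach person 2nd person -met → chidchemet.
Attach number dual -b → chidchemetb.
Attach voice active -du → chidchemetbdu.
evidentiality = witnessed: zero marking, form stays chidchemetbdu.
Apply epenthesis: chidchemetbdu → chidchemetobodu.
Nasal assimilation: no change.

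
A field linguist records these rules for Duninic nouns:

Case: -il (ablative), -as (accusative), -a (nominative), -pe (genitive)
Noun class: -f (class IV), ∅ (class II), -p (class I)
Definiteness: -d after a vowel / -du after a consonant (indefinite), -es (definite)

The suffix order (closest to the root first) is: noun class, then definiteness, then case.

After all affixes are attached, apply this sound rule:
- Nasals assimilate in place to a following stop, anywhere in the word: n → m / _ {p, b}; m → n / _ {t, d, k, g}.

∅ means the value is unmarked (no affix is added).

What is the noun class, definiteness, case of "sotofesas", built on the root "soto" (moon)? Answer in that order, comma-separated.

class IV, definite, accusative

Segment: soto-f-es-as.
noun class: -f → class IV.
definiteness: -es → definite.
case: -as → accusative.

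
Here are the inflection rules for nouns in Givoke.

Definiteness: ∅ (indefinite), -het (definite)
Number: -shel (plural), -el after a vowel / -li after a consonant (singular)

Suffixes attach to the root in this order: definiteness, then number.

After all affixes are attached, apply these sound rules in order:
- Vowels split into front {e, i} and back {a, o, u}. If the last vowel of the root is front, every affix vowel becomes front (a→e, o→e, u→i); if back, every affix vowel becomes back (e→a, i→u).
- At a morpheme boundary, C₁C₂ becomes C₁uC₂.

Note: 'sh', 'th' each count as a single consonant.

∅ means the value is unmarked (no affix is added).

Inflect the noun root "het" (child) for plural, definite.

hetuhetushel

Attach definiteness definite -het → hethet.
Attach number plural -shel → hethetshel.
Vowel harmony: no change.
Apply epenthesis: hethetshel → hetuhetushel.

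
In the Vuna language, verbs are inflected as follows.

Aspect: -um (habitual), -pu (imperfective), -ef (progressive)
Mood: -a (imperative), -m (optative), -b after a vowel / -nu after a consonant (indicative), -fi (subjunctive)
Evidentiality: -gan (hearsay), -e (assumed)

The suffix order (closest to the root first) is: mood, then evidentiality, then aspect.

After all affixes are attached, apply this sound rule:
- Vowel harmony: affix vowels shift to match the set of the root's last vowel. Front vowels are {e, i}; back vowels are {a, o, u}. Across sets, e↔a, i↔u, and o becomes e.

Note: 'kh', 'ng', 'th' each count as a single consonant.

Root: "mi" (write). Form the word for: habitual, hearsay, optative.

mimgenim

Attach mood optative -m → mim.
Attach evidentiality hearsay -gan → mimgan.
Attach aspect habitual -um → mimganum.
Apply vowel harmony: mimganum → mimgenim.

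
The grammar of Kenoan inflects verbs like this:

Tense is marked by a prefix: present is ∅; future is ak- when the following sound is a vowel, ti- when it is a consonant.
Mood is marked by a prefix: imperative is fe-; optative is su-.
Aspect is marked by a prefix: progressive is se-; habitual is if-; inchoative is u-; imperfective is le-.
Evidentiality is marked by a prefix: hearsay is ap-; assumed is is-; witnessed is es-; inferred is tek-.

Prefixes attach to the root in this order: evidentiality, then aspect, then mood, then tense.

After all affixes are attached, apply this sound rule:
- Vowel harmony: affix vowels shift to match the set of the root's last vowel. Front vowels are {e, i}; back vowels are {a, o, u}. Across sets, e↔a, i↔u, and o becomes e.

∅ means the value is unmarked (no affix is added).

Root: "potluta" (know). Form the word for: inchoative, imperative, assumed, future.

Attach evidentiality assumed is- → ispotluta.
Attach aspect inchoative u- → uispotluta.
Attach mood imperative fe- → feuispotluta.
Attach tense future ti- (before consonant 'f') → tifeuispotluta.
Apply vowel harmony: tifeuispotluta → tufauuspotluta.

tufauuspotluta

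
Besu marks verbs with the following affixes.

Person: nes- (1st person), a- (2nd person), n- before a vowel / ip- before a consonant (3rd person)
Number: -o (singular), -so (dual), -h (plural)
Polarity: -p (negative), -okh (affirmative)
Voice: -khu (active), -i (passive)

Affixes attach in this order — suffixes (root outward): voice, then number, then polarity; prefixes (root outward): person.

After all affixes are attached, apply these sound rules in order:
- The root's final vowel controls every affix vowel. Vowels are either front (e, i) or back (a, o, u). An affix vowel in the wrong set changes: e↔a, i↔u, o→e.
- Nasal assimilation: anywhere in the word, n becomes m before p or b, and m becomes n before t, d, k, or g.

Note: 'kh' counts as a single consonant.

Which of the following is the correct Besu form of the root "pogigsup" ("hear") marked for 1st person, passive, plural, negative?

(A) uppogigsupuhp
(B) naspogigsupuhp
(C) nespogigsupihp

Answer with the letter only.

B

Attach voice passive -i → pogigsupi.
Attach number plural -h → pogigsupih.
Attach person 1st person nes- → nespogigsupih.
Attach polarity negative -p → nespogigsupihp.
Apply vowel harmony: nespogigsupihp → naspogigsupuhp.
Nasal assimilation: no change.
So the correct form is naspogigsupuhp, option (B).
(C) nespogigsupihp is wrong: it fails to apply the sound rule(s).
(A) uppogigsupuhp is wrong: it uses 3rd person instead of 1st person for person.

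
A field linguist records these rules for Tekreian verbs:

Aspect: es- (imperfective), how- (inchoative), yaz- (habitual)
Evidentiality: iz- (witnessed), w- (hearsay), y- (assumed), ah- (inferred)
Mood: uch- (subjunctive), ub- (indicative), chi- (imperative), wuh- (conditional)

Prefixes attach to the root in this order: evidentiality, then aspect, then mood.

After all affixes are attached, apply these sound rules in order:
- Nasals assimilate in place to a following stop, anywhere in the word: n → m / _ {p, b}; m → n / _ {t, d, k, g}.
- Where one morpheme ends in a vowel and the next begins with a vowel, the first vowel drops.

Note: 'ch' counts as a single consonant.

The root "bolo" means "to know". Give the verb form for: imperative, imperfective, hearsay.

cheswbolo

Attach evidentiality hearsay w- → wbolo.
Attach aspect imperfective es- → eswbolo.
Attach mood imperative chi- → chieswbolo.
Nasal assimilation: no change.
Apply vowel deletion: chieswbolo → cheswbolo.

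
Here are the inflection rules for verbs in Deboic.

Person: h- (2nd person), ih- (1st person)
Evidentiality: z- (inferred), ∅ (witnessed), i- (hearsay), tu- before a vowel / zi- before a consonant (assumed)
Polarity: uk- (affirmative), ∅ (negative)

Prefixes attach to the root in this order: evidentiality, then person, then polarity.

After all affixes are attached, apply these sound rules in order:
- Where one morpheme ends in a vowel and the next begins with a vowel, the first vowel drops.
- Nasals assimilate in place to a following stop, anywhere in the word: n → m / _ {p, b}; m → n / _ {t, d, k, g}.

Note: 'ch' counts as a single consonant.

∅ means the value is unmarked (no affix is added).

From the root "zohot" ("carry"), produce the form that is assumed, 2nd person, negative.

hzizohot

Attach evidentiality assumed zi- (before consonant 'z') → zizohot.
Attach person 2nd person h- → hzizohot.
polarity = negative: zero marking, form stays hzizohot.
Vowel deletion: no change.
Nasal assimilation: no change.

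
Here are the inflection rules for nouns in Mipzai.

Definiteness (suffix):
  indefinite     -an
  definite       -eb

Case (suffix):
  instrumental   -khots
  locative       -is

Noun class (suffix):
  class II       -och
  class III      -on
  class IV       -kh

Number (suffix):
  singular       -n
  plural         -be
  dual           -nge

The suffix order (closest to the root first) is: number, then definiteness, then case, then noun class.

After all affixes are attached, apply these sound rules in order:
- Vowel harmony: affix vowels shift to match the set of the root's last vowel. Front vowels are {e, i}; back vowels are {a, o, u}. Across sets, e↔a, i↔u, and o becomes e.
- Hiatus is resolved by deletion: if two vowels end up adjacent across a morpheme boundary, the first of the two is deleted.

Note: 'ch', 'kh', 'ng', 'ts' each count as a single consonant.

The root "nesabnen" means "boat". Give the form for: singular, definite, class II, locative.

Attach number singular -n → nesabnenn.
Attach definiteness definite -eb → nesabnenneb.
Attach case locative -is → nesabnennebis.
Attach noun class class II -och → nesabnennebisoch.
Apply vowel harmony: nesabnennebisoch → nesabnennebisech.
Vowel deletion: no change.

nesabnennebisech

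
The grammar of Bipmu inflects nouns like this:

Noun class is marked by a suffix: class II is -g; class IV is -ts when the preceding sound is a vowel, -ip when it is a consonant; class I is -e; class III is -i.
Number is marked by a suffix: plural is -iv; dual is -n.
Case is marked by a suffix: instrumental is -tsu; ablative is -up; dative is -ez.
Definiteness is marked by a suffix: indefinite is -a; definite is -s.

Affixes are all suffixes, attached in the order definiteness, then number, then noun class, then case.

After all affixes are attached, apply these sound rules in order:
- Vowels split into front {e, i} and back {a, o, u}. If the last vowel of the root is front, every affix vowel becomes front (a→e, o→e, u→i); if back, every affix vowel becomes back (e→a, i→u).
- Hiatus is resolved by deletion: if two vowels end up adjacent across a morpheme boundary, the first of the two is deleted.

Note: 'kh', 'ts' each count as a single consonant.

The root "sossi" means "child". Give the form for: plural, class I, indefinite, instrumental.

Attach definiteness indefinite -a → sossia.
Attach number plural -iv → sossiaiv.
Attach noun class class I -e → sossiaive.
Attach case instrumental -tsu → sossiaivetsu.
Apply vowel harmony: sossiaivetsu → sossieivetsi.
Apply vowel deletion: sossieivetsi → sossivetsi.

sossivetsi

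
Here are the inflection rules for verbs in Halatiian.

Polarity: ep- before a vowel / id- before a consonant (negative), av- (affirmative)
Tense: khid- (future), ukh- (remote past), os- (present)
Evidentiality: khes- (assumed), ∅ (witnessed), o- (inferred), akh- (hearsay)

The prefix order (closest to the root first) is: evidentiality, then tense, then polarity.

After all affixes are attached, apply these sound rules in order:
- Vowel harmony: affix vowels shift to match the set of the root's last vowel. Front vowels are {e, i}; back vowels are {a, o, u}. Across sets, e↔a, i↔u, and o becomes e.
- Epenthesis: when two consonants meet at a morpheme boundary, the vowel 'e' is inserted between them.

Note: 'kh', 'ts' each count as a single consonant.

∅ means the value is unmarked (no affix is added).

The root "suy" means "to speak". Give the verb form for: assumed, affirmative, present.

Attach evidentiality assumed khes- → khessuy.
Attach tense present os- → oskhessuy.
Attach polarity affirmative av- → avoskhessuy.
Apply vowel harmony: avoskhessuy → avoskhassuy.
Apply epenthesis: avoskhassuy → avosekhasesuy.

avosekhasesuy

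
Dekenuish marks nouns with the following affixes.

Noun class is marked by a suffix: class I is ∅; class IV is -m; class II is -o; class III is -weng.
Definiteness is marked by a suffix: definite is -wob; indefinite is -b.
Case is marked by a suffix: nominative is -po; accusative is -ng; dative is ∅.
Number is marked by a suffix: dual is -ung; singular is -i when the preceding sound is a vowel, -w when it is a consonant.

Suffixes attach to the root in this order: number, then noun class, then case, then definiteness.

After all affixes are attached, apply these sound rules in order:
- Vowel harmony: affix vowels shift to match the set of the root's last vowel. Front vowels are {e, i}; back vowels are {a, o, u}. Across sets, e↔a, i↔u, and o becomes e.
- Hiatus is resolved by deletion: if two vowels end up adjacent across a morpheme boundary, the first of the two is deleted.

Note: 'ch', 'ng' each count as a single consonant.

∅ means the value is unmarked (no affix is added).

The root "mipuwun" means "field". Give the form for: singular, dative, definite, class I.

Attach number singular -w (after consonant 'n') → mipuwunw.
noun class = class I: zero marking, form stays mipuwunw.
case = dative: zero marking, form stays mipuwunw.
Attach definiteness definite -wob → mipuwunwwob.
Vowel harmony: no change.
Vowel deletion: no change.

mipuwunwwob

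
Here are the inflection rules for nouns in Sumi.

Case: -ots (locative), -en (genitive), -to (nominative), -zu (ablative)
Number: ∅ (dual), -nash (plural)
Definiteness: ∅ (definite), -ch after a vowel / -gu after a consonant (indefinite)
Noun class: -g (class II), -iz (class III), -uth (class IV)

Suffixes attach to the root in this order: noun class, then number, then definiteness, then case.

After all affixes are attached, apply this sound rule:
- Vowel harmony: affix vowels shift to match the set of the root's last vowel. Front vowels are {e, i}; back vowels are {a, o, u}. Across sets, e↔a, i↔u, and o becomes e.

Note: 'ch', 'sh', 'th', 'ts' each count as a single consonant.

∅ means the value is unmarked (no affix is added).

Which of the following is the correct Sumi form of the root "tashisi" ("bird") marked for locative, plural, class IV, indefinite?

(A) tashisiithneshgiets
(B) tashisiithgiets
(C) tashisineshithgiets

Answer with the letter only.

Attach noun class class IV -uth → tashisiuth.
Attach number plural -nash → tashisiuthnash.
Attach definiteness indefinite -gu (after consonant 'sh') → tashisiuthnashgu.
Attach case locative -ots → tashisiuthnashguots.
Apply vowel harmony: tashisiuthnashguots → tashisiithneshgiets.
So the correct form is tashisiithneshgiets, option (A).
(B) tashisiithgiets is wrong: it uses dual instead of plural for number.
(C) tashisineshithgiets is wrong: it has the affixes in the wrong order.

A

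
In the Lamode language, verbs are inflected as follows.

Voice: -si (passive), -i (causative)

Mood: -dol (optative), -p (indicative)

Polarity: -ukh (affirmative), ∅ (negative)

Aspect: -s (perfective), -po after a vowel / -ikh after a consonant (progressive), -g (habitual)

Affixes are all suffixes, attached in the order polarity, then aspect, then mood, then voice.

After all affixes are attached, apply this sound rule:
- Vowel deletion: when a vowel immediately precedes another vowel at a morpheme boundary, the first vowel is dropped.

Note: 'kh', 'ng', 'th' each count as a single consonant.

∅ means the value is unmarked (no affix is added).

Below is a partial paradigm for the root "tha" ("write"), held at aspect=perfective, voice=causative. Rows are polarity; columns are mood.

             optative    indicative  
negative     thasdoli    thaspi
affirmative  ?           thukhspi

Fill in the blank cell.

Attach polarity affirmative -ukh → thaukh.
Attach aspect perfective -s → thaukhs.
Attach mood optative -dol → thaukhsdol.
Attach voice causative -i → thaukhsdoli.
Apply vowel deletion: thaukhsdoli → thukhsdoli.

thukhsdoli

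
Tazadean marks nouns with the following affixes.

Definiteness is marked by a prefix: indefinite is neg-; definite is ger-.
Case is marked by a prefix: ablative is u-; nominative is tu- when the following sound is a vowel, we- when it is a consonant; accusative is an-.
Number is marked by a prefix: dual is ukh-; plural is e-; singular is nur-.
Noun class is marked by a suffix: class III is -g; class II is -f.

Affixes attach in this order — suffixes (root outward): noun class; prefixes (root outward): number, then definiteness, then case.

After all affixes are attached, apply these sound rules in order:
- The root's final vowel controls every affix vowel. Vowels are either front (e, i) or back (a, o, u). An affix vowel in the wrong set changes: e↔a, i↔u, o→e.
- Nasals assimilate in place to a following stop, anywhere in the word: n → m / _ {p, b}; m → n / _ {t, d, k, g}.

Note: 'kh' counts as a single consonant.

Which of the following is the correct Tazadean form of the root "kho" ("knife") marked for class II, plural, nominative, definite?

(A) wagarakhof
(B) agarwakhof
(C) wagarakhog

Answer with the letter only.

A

Attach number plural e- → ekho.
Attach definiteness definite ger- → gerekho.
Attach case nominative we- (before consonant 'g') → wegerekho.
Attach noun class class II -f → wegerekhof.
Apply vowel harmony: wegerekhof → wagarakhof.
Nasal assimilation: no change.
So the correct form is wagarakhof, option (A).
(C) wagarakhog is wrong: it uses class III instead of class II for noun class.
(B) agarwakhof is wrong: it has the affixes in the wrong order.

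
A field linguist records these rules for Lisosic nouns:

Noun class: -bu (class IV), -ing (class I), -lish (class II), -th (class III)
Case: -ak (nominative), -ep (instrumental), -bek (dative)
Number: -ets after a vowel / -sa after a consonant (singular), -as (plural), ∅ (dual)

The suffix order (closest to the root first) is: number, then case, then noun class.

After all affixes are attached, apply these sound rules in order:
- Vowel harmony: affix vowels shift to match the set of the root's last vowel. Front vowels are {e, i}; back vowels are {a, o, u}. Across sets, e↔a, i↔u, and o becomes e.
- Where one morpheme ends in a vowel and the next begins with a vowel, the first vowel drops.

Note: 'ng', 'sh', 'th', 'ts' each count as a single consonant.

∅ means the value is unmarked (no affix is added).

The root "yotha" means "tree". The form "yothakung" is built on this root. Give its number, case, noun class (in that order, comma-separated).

Segment: yotha-ak-ing.
number: ∅ → dual.
case: -ak → nominative.
noun class: -ing → class I.

dual, nominative, class I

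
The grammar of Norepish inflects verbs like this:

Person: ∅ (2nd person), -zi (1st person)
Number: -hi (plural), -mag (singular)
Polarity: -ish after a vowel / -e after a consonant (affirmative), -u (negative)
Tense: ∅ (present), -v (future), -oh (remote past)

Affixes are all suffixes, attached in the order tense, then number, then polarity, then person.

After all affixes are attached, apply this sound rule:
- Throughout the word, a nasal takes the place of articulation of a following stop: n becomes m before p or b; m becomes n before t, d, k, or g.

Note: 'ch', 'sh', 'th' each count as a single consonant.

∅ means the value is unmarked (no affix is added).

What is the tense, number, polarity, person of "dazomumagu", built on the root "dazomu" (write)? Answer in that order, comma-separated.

Segment: dazomu-mag-u.
tense: ∅ → present.
number: -mag → singular.
polarity: -u → negative.
person: ∅ → 2nd person.

present, singular, negative, 2nd person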